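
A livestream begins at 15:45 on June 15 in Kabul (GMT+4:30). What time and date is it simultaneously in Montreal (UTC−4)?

07:15 on Jun 15

In UTC: 15:45 − 4:30 = 11:15 on Jun 15.
Montreal is UTC−4:00: 11:15 − 4:00 = 07:15 on Jun 15.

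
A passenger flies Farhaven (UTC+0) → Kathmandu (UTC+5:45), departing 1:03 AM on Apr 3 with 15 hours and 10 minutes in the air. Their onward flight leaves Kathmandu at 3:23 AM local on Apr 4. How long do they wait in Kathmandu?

5 hours 25 minutes

Farhaven is at UTC+0, so departure is already 1:03 AM UTC on Apr 3.
Add 15 hours 10 minutes flight time → 4:13 PM UTC.
Kathmandu is UTC+5:45, so local arrival = 4:13 PM + 5:45 = 9:58 PM on Apr 3.
Layover = 3:23 AM − 9:58 PM (+1 day) = 5 hours 25 minutes.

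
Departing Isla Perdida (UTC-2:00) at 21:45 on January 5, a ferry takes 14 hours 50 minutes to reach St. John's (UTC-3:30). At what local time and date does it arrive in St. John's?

11:05 on January 6

Convert departure to UTC: 21:45 + 2:00 = 23:45 UTC on Jan 5.
Add 14 hours and 50 minutes travel time → 14:35 UTC (Jan 6).
St. John's is UTC−3:30, so local arrival = 14:35 − 3:30 = 11:05 on Jan 6.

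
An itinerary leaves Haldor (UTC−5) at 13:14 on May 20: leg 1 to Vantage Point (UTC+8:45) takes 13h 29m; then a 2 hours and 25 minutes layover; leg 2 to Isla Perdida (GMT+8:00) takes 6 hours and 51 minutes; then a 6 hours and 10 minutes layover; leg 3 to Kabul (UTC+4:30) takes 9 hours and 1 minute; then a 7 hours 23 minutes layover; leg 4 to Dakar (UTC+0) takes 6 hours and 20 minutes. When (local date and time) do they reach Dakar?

21:53 on May 22

Convert departure to UTC: 13:14 + 5:00 = 18:14 UTC on May 20.
Add 13 hours 29 minutes leg 1 → 07:43 UTC (May 21).
Add 2 hours 25 minutes layover in Vantage Point → 10:08 UTC.
Add 6 hours 51 minutes leg 2 → 16:59 UTC.
Add 6 hours 10 minutes layover in Isla Perdida → 23:09 UTC.
Add 9 hours and 1 minute leg 3 → 08:10 UTC (May 22).
Add 7 hours and 23 minutes layover in Kabul → 15:33 UTC.
Add 6 hours and 20 minutes leg 4 → 21:53 UTC.
Dakar is UTC+0, so local arrival is the same: 21:53 on May 22.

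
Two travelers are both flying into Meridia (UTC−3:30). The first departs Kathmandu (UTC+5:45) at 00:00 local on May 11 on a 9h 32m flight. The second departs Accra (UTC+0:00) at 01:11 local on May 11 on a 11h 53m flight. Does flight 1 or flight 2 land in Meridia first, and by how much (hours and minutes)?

the first, by 9 hours 17 minutes

Flight 1 in UTC: 00:00 − 5:45 = 18:15 on May 10.
+9 hours 32 minutes → arrive 03:47 UTC on May 11.
Flight 2 departs at 01:11 UTC (May 11).
+11 hours and 53 minutes → arrive 13:04 UTC on May 11.
Flight 1 lands earlier by 9 hours 17 minutes.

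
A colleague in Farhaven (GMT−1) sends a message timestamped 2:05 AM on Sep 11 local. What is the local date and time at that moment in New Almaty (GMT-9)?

6:05 PM on September 10

In UTC: 2:05 AM + 1:00 = 3:05 AM on Sep 11.
New Almaty is UTC−9:00: 3:05 AM − 9:00 = 6:05 PM on Sep 10.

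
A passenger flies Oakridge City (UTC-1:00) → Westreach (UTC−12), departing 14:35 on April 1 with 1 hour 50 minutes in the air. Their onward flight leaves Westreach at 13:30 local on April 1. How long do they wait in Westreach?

8 hours 5 minutes

Convert departure to UTC: 14:35 + 1:00 = 15:35 UTC on Apr 1.
Add 1 hour 50 minutes flight time → 17:25 UTC.
Westreach is UTC−12:00, so local arrival = 17:25 − 12:00 = 05:25 on Apr 1.
Layover = 13:30 − 05:25 = 8 hours 5 minutes.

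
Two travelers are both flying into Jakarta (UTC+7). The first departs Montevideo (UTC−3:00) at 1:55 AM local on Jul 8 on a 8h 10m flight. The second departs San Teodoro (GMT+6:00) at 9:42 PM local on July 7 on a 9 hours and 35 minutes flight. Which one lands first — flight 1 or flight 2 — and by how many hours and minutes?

Flight 1 in UTC: 1:55 AM + 3:00 = 4:55 AM on Jul 8.
+8 hours and 10 minutes → arrive 1:05 PM UTC on Jul 8.
Flight 2 in UTC: 9:42 PM − 6:00 = 3:42 PM on Jul 7.
+9 hours 35 minutes → arrive 1:17 AM UTC on Jul 8.
Flight 2 lands earlier by 11 hours 48 minutes.

the second, by 11 hours 48 minutes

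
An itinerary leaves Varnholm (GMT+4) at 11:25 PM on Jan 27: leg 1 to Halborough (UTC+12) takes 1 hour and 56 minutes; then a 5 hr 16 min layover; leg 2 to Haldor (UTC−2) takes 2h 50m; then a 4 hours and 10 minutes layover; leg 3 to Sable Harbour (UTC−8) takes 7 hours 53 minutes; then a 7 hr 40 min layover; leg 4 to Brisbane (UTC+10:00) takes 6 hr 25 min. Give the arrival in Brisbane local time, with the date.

5:35 PM on Jan 29

Convert departure to UTC: 11:25 PM − 4:00 = 7:25 PM UTC on Jan 27.
Add 1 hour 56 minutes leg 1 → 9:21 PM UTC.
Add 5 hours 16 minutes layover in Halborough → 2:37 AM UTC (Jan 28).
Add 2 hours and 50 minutes leg 2 → 5:27 AM UTC.
Add 4 hours 10 minutes layover in Haldor → 9:37 AM UTC.
Add 7 hours 53 minutes leg 3 → 5:30 PM UTC.
Add 7 hours and 40 minutes layover in Sable Harbour → 1:10 AM UTC (Jan 29).
Add 6 hours and 25 minutes leg 4 → 7:35 AM UTC.
Brisbane is UTC+10:00, so local arrival = 7:35 AM + 10:00 = 5:35 PM on Jan 29.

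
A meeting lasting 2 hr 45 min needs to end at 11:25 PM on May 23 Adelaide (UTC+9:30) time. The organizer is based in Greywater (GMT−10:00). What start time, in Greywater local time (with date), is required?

1:10 AM on May 23

Target end time in UTC: 11:25 PM − 9:30 = 1:55 PM on May 23.
Subtract 2 hours 45 minutes → start 11:10 AM UTC on May 23.
Greywater is UTC−10:00: 11:10 AM − 10:00 = 1:10 AM on May 23.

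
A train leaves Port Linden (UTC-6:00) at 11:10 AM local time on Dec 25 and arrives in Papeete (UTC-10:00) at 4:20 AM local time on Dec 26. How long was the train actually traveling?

Departure in UTC: 11:10 AM + 6:00 = 5:10 PM on Dec 25.
Arrival in UTC: 4:20 AM + 10:00 = 2:20 PM on Dec 26.
Elapsed = 2:20 PM − 5:10 PM (+1 day) = 21 hours 10 minutes.

21 hours 10 minutes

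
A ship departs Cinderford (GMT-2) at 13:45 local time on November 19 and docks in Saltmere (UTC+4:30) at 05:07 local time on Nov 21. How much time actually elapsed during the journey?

Departure in UTC: 13:45 + 2:00 = 15:45 on Nov 19.
Arrival in UTC: 05:07 − 4:30 = 00:37 on Nov 21.
Elapsed = 00:37 − 15:45 (+2 days) = 32 hours 52 minutes.

32 hours 52 minutes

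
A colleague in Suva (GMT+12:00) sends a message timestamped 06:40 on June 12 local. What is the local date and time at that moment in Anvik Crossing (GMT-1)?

In UTC: 06:40 − 12:00 = 18:40 on Jun 11.
Anvik Crossing is UTC−1:00: 18:40 − 1:00 = 17:40 on Jun 11.

17:40 on June 11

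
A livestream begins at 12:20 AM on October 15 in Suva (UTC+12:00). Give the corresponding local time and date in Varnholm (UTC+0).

Varnholm is 12:00 behind Suva.
Shift by the zone difference: 12:20 AM − 12:00 = 12:20 PM on Oct 14 in Varnholm.

12:20 PM on October 14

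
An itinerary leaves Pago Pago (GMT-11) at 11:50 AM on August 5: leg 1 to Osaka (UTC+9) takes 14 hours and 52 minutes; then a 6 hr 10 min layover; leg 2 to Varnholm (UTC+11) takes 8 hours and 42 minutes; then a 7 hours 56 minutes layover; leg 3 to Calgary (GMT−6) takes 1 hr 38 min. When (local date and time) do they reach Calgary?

Convert departure to UTC: 11:50 AM + 11:00 = 10:50 PM UTC on Aug 5.
Add 14 hours and 52 minutes leg 1 → 1:42 PM UTC (Aug 6).
Add 6 hours 10 minutes layover in Osaka → 7:52 PM UTC.
Add 8 hours and 42 minutes leg 2 → 4:34 AM UTC (Aug 7).
Add 7 hours and 56 minutes layover in Varnholm → 12:30 PM UTC.
Add 1 hour 38 minutes leg 3 → 2:08 PM UTC.
Calgary is UTC−6:00, so local arrival = 2:08 PM − 6:00 = 8:08 AM on Aug 7.

8:08 AM on Aug 7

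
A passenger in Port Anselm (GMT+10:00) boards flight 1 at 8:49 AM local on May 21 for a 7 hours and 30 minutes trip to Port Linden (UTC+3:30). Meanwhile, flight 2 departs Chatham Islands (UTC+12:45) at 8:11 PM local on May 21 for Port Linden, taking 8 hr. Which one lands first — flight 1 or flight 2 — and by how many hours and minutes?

the first, by 9 hours 7 minutes

Flight 1 in UTC: 8:49 AM − 10:00 = 10:49 PM on May 20.
+7 hours 30 minutes → arrive 6:19 AM UTC on May 21.
Flight 2 in UTC: 8:11 PM − 12:45 = 7:26 AM on May 21.
+8 hours → arrive 3:26 PM UTC on May 21.
Flight 1 lands earlier by 9 hours 7 minutes.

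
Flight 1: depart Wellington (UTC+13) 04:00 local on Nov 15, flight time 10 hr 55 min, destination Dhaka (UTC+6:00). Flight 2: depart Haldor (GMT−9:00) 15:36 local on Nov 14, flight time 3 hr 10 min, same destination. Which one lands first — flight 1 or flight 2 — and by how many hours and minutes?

the first, by 1 hour 51 minutes

Flight 1 in UTC: 04:00 − 13:00 = 15:00 on Nov 14.
+10 hours 55 minutes → arrive 01:55 UTC on Nov 15.
Flight 2 in UTC: 15:36 + 9:00 = 00:36 on Nov 15.
+3 hours 10 minutes → arrive 03:46 UTC on Nov 15.
Flight 1 lands earlier by 1 hour 51 minutes.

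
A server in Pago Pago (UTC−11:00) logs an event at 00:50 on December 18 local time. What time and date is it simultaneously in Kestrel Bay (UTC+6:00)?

In UTC: 00:50 + 11:00 = 11:50 on Dec 18.
Kestrel Bay is UTC+6:00: 11:50 + 6:00 = 17:50 on Dec 18.

17:50 on December 18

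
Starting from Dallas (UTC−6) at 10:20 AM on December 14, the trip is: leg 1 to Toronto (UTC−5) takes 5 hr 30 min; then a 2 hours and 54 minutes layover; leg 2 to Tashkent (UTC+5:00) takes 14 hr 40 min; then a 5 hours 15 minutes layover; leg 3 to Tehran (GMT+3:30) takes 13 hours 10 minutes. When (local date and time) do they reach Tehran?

Convert departure to UTC: 10:20 AM + 6:00 = 4:20 PM UTC on Dec 14.
Add 5 hours and 30 minutes leg 1 → 9:50 PM UTC.
Add 2 hours and 54 minutes layover in Toronto → 12:44 AM UTC (Dec 15).
Add 14 hours 40 minutes leg 2 → 3:24 PM UTC.
Add 5 hours 15 minutes layover in Tashkent → 8:39 PM UTC.
Add 13 hours 10 minutes leg 3 → 9:49 AM UTC (Dec 16).
Tehran is UTC+3:30, so local arrival = 9:49 AM + 3:30 = 1:19 PM on Dec 16.

1:19 PM on December 16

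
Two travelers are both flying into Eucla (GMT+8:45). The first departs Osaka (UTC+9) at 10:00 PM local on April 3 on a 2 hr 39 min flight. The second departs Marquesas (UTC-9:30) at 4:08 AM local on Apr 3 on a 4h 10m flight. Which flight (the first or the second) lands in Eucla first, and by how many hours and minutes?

Flight 1 in UTC: 10:00 PM − 9:00 = 1:00 PM on Apr 3.
+2 hours and 39 minutes → arrive 3:39 PM UTC on Apr 3.
Flight 2 in UTC: 4:08 AM + 9:30 = 1:38 PM on Apr 3.
+4 hours 10 minutes → arrive 5:48 PM UTC on Apr 3.
Flight 1 lands earlier by 2 hours 9 minutes.

the first, by 2 hours 9 minutes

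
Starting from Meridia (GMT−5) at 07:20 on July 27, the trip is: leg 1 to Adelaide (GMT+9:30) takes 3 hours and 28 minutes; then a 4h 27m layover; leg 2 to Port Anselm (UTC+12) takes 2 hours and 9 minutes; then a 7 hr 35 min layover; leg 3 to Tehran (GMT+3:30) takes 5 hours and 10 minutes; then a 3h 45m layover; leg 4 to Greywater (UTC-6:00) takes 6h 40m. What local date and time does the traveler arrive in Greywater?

15:34 on Jul 28

Convert departure to UTC: 07:20 + 5:00 = 12:20 UTC on Jul 27.
Add 3 hours and 28 minutes leg 1 → 15:48 UTC.
Add 4 hours 27 minutes layover in Adelaide → 20:15 UTC.
Add 2 hours and 9 minutes leg 2 → 22:24 UTC.
Add 7 hours and 35 minutes layover in Port Anselm → 05:59 UTC (Jul 28).
Add 5 hours and 10 minutes leg 3 → 11:09 UTC.
Add 3 hours and 45 minutes layover in Tehran → 14:54 UTC.
Add 6 hours and 40 minutes leg 4 → 21:34 UTC.
Greywater is UTC−6:00, so local arrival = 21:34 − 6:00 = 15:34 on Jul 28.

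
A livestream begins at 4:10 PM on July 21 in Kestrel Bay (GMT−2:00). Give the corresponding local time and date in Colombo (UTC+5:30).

In UTC: 4:10 PM + 2:00 = 6:10 PM on Jul 21.
Colombo is UTC+5:30: 6:10 PM + 5:30 = 11:40 PM on Jul 21.

11:40 PM on Jul 21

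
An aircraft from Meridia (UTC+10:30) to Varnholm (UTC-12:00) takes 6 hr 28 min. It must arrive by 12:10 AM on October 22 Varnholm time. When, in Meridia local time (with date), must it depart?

Target arrival in UTC: 12:10 AM + 12:00 = 12:10 PM on Oct 22.
Subtract 6 hours and 28 minutes → departure 5:42 AM UTC on Oct 22.
Meridia is UTC+10:30: 5:42 AM + 10:30 = 4:12 PM on Oct 22.

4:12 PM on October 22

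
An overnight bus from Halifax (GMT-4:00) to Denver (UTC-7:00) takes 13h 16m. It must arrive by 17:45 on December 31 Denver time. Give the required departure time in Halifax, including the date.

07:29 on Dec 31

Target arrival in UTC: 17:45 + 7:00 = 00:45 on Jan 1.
Subtract 13 hours 16 minutes → departure 11:29 UTC on Dec 31.
Halifax is UTC−4:00: 11:29 − 4:00 = 07:29 on Dec 31.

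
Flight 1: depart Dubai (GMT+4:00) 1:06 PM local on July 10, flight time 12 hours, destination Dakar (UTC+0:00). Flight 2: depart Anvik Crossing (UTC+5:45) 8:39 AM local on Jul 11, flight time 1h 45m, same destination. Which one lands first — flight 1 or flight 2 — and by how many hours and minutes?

Flight 1 in UTC: 1:06 PM − 4:00 = 9:06 AM on Jul 10.
+12 hours → arrive 9:06 PM UTC on Jul 10.
Flight 2 in UTC: 8:39 AM − 5:45 = 2:54 AM on Jul 11.
+1 hour and 45 minutes → arrive 4:39 AM UTC on Jul 11.
Flight 1 lands earlier by 7 hours 33 minutes.

the first, by 7 hours 33 minutes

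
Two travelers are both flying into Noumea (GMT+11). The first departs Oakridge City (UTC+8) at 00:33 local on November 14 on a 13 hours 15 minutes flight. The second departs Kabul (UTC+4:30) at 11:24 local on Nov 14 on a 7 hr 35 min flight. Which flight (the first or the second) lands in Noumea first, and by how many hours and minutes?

the first, by 8 hours 41 minutes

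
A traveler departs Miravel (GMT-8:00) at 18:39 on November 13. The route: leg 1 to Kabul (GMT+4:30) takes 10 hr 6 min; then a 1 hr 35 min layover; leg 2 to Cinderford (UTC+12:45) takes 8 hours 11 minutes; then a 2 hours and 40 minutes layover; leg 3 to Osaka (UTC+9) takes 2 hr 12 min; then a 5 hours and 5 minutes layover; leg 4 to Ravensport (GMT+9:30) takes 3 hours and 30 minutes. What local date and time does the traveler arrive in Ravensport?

21:28 on November 15

Convert departure to UTC: 18:39 + 8:00 = 02:39 UTC on Nov 14.
Add 10 hours 6 minutes leg 1 → 12:45 UTC.
Add 1 hour 35 minutes layover in Kabul → 14:20 UTC.
Add 8 hours 11 minutes leg 2 → 22:31 UTC.
Add 2 hours and 40 minutes layover in Cinderford → 01:11 UTC (Nov 15).
Add 2 hours and 12 minutes leg 3 → 03:23 UTC.
Add 5 hours and 5 minutes layover in Osaka → 08:28 UTC.
Add 3 hours 30 minutes leg 4 → 11:58 UTC.
Ravensport is UTC+9:30, so local arrival = 11:58 + 9:30 = 21:28 on Nov 15.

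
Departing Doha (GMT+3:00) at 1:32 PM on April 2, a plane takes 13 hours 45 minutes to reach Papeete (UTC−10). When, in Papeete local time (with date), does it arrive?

2:17 PM on April 2

Papeete is 13:00 behind Doha.
After 13 hours and 45 minutes it is 3:17 AM (Apr 3) in Doha.
Shift by the zone difference: 3:17 AM − 13:00 = 2:17 PM on Apr 2 in Papeete.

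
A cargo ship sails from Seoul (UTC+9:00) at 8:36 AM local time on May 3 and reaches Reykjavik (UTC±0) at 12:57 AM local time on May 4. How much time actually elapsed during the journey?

25 hours 21 minutes

Departure in UTC: 8:36 AM − 9:00 = 11:36 PM on May 2.
Arrival is already UTC: 12:57 AM on May 4.
Elapsed = 12:57 AM − 11:36 PM (+2 days) = 25 hours 21 minutes.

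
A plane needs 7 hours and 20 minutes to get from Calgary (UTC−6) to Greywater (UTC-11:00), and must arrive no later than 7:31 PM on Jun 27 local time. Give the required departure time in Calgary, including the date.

5:11 PM on June 27

Target arrival in UTC: 7:31 PM + 11:00 = 6:31 AM on Jun 28.
Subtract 7 hours and 20 minutes → departure 11:11 PM UTC on Jun 27.
Calgary is UTC−6:00: 11:11 PM − 6:00 = 5:11 PM on Jun 27.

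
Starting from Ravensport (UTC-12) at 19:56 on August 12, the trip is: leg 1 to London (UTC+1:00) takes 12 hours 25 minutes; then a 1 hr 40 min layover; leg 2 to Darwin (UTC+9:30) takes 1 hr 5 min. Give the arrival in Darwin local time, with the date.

Convert departure to UTC: 19:56 + 12:00 = 07:56 UTC on Aug 13.
Add 12 hours 25 minutes leg 1 → 20:21 UTC.
Add 1 hour 40 minutes layover in London → 22:01 UTC.
Add 1 hour and 5 minutes leg 2 → 23:06 UTC.
Darwin is UTC+9:30, so local arrival = 23:06 + 9:30 = 08:36 on Aug 14.

08:36 on August 14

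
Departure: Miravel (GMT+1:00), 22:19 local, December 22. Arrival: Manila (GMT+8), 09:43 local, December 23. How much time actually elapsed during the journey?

4 hours 24 minutes

Departure in UTC: 22:19 − 1:00 = 21:19 on Dec 22.
Arrival in UTC: 09:43 − 8:00 = 01:43 on Dec 23.
Elapsed = 01:43 − 21:19 (+1 day) = 4 hours 24 minutes.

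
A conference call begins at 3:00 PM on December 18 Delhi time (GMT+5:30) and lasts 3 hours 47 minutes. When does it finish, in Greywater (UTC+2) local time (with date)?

Convert start to UTC: 3:00 PM − 5:30 = 9:30 AM UTC on Dec 18.
Add 3 hours 47 minutes duration → 1:17 PM UTC.
Greywater is UTC+2:00, so local end time = 1:17 PM + 2:00 = 3:17 PM on Dec 18.

3:17 PM on Dec 18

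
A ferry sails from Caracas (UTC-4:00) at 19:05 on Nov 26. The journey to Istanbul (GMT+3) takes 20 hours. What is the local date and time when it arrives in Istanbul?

Convert departure to UTC: 19:05 + 4:00 = 23:05 UTC on Nov 26.
Add 20 hours travel time → 19:05 UTC (Nov 27).
Istanbul is UTC+3:00, so local arrival = 19:05 + 3:00 = 22:05 on Nov 27.

22:05 on Nov 27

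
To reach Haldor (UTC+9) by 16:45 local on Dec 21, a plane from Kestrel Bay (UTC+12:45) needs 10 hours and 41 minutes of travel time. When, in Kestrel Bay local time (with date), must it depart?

Target arrival in UTC: 16:45 − 9:00 = 07:45 on Dec 21.
Subtract 10 hours and 41 minutes → departure 21:04 UTC on Dec 20.
Kestrel Bay is UTC+12:45: 21:04 + 12:45 = 09:49 on Dec 21.

09:49 on Dec 21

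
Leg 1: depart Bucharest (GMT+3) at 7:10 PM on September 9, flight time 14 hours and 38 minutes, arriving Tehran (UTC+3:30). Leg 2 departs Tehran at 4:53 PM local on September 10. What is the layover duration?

6 hours 35 minutes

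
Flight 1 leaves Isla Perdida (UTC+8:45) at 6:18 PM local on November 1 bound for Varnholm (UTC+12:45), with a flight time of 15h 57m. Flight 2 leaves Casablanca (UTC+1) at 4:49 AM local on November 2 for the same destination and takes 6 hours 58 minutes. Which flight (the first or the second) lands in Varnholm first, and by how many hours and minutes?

Flight 1 in UTC: 6:18 PM − 8:45 = 9:33 AM on Nov 1.
+15 hours 57 minutes → arrive 1:30 AM UTC on Nov 2.
Flight 2 in UTC: 4:49 AM − 1:00 = 3:49 AM on Nov 2.
+6 hours 58 minutes → arrive 10:47 AM UTC on Nov 2.
Flight 1 lands earlier by 9 hours 17 minutes.

the first, by 9 hours 17 minutes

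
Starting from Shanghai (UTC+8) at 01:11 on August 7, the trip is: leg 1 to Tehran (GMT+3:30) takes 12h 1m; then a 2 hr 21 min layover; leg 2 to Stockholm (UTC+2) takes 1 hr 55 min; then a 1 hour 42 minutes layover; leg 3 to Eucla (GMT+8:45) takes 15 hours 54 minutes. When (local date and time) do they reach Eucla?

11:49 on August 8

Convert departure to UTC: 01:11 − 8:00 = 17:11 UTC on Aug 6.
Add 12 hours 1 minute leg 1 → 05:12 UTC (Aug 7).
Add 2 hours 21 minutes layover in Tehran → 07:33 UTC.
Add 1 hour 55 minutes leg 2 → 09:28 UTC.
Add 1 hour 42 minutes layover in Stockholm → 11:10 UTC.
Add 15 hours and 54 minutes leg 3 → 03:04 UTC (Aug 8).
Eucla is UTC+8:45, so local arrival = 03:04 + 8:45 = 11:49 on Aug 8.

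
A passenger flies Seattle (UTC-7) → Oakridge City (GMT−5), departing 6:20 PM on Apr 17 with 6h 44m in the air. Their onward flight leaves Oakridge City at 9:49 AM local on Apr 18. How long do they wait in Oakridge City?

6 hours 45 minutes

Convert departure to UTC: 6:20 PM + 7:00 = 1:20 AM UTC on Apr 18.
Add 6 hours 44 minutes flight time → 8:04 AM UTC.
Oakridge City is UTC−5:00, so local arrival = 8:04 AM − 5:00 = 3:04 AM on Apr 18.
Layover = 9:49 AM − 3:04 AM = 6 hours 45 minutes.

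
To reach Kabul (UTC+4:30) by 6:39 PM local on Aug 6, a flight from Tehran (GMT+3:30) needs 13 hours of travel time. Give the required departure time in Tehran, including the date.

4:39 AM on August 6

Target arrival in UTC: 6:39 PM − 4:30 = 2:09 PM on Aug 6.
Subtract 13 hours → departure 1:09 AM UTC on Aug 6.
Tehran is UTC+3:30: 1:09 AM + 3:30 = 4:39 AM on Aug 6.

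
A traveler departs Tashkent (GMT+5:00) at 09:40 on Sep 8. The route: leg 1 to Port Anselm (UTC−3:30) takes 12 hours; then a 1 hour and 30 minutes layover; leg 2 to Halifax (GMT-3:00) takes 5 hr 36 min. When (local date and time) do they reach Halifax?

20:46 on September 8

Convert departure to UTC: 09:40 − 5:00 = 04:40 UTC on Sep 8.
Add 12 hours leg 1 → 16:40 UTC.
Add 1 hour 30 minutes layover in Port Anselm → 18:10 UTC.
Add 5 hours and 36 minutes leg 2 → 23:46 UTC.
Halifax is UTC−3:00, so local arrival = 23:46 − 3:00 = 20:46 on Sep 8.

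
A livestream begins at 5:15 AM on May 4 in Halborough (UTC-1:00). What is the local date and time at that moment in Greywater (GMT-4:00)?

2:15 AM on May 4

Greywater is 3:00 behind Halborough.
Shift by the zone difference: 5:15 AM − 3:00 = 2:15 AM on May 4 in Greywater.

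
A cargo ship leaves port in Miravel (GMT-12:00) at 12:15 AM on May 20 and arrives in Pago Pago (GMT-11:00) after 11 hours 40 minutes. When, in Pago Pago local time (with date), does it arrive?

Convert departure to UTC: 12:15 AM + 12:00 = 12:15 PM UTC on May 20.
Add 11 hours 40 minutes travel time → 11:55 PM UTC.
Pago Pago is UTC−11:00, so local arrival = 11:55 PM − 11:00 = 12:55 PM on May 20.

12:55 PM on May 20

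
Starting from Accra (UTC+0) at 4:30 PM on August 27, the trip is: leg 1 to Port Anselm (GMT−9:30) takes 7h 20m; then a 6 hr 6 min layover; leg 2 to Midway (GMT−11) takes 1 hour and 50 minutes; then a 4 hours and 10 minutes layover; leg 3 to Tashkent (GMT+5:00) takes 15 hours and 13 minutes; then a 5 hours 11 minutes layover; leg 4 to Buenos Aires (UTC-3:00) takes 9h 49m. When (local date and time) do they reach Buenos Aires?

3:09 PM on August 29

Accra is at UTC+0, so departure is already 4:30 PM UTC on Aug 27.
Add 7 hours and 20 minutes leg 1 → 11:50 PM UTC.
Add 6 hours 6 minutes layover in Port Anselm → 5:56 AM UTC (Aug 28).
Add 1 hour 50 minutes leg 2 → 7:46 AM UTC.
Add 4 hours and 10 minutes layover in Midway → 11:56 AM UTC.
Add 15 hours and 13 minutes leg 3 → 3:09 AM UTC (Aug 29).
Add 5 hours and 11 minutes layover in Tashkent → 8:20 AM UTC.
Add 9 hours 49 minutes leg 4 → 6:09 PM UTC.
Buenos Aires is UTC−3:00, so local arrival = 6:09 PM − 3:00 = 3:09 PM on Aug 29.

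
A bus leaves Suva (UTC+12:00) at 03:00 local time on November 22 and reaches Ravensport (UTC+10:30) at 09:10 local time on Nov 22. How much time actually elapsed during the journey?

7 hours 40 minutes

Departure in UTC: 03:00 − 12:00 = 15:00 on Nov 21.
Arrival in UTC: 09:10 − 10:30 = 22:40 on Nov 21.
Elapsed = 22:40 − 15:00 = 7 hours 40 minutes.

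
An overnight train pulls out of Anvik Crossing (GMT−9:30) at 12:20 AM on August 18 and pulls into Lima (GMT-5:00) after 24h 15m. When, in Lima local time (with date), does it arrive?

5:05 AM on Aug 19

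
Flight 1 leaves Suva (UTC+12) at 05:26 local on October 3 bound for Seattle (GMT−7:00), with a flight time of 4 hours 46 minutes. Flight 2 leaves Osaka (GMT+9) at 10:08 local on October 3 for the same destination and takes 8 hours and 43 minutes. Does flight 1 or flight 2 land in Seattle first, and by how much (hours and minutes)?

Flight 1 in UTC: 05:26 − 12:00 = 17:26 on Oct 2.
+4 hours and 46 minutes → arrive 22:12 UTC on Oct 2.
Flight 2 in UTC: 10:08 − 9:00 = 01:08 on Oct 3.
+8 hours and 43 minutes → arrive 09:51 UTC on Oct 3.
Flight 1 lands earlier by 11 hours 39 minutes.

the first, by 11 hours 39 minutes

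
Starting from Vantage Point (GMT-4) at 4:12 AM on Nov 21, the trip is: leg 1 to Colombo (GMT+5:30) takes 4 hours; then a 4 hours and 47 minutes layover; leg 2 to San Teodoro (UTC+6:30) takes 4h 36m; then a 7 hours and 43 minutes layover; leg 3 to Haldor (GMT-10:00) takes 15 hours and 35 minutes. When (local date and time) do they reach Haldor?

10:53 AM on Nov 22

Convert departure to UTC: 4:12 AM + 4:00 = 8:12 AM UTC on Nov 21.
Add 4 hours leg 1 → 12:12 PM UTC.
Add 4 hours 47 minutes layover in Colombo → 4:59 PM UTC.
Add 4 hours 36 minutes leg 2 → 9:35 PM UTC.
Add 7 hours 43 minutes layover in San Teodoro → 5:18 AM UTC (Nov 22).
Add 15 hours and 35 minutes leg 3 → 8:53 PM UTC.
Haldor is UTC−10:00, so local arrival = 8:53 PM − 10:00 = 10:53 AM on Nov 22.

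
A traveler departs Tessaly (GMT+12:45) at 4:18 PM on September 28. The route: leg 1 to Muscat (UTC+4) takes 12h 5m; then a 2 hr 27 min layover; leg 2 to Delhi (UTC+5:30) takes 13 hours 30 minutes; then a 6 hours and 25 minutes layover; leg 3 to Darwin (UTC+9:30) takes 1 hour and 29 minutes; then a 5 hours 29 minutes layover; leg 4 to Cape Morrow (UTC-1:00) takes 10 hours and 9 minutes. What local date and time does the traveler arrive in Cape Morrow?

Convert departure to UTC: 4:18 PM − 12:45 = 3:33 AM UTC on Sep 28.
Add 12 hours and 5 minutes leg 1 → 3:38 PM UTC.
Add 2 hours and 27 minutes layover in Muscat → 6:05 PM UTC.
Add 13 hours and 30 minutes leg 2 → 7:35 AM UTC (Sep 29).
Add 6 hours and 25 minutes layover in Delhi → 2:00 PM UTC.
Add 1 hour 29 minutes leg 3 → 3:29 PM UTC.
Add 5 hours and 29 minutes layover in Darwin → 8:58 PM UTC.
Add 10 hours 9 minutes leg 4 → 7:07 AM UTC (Sep 30).
Cape Morrow is UTC−1:00, so local arrival = 7:07 AM − 1:00 = 6:07 AM on Sep 30.

6:07 AM on Sep 30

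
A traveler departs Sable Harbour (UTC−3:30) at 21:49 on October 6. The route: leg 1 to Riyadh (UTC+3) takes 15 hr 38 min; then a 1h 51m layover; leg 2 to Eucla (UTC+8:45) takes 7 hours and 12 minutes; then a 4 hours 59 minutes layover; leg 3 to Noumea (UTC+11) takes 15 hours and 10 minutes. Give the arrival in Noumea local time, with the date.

Convert departure to UTC: 21:49 + 3:30 = 01:19 UTC on Oct 7.
Add 15 hours 38 minutes leg 1 → 16:57 UTC.
Add 1 hour 51 minutes layover in Riyadh → 18:48 UTC.
Add 7 hours 12 minutes leg 2 → 02:00 UTC (Oct 8).
Add 4 hours and 59 minutes layover in Eucla → 06:59 UTC.
Add 15 hours and 10 minutes leg 3 → 22:09 UTC.
Noumea is UTC+11:00, so local arrival = 22:09 + 11:00 = 09:09 on Oct 9.

09:09 on Oct 9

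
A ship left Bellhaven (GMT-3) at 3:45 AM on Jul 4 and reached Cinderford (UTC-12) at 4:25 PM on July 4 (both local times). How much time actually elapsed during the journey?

Departure in UTC: 3:45 AM + 3:00 = 6:45 AM on Jul 4.
Arrival in UTC: 4:25 PM + 12:00 = 4:25 AM on Jul 5.
Elapsed = 4:25 AM − 6:45 AM (+1 day) = 21 hours 40 minutes.

21 hours 40 minutes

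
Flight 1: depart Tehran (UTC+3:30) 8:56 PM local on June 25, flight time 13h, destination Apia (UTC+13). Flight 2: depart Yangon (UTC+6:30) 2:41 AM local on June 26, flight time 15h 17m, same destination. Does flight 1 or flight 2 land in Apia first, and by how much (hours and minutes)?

Flight 1 in UTC: 8:56 PM − 3:30 = 5:26 PM on Jun 25.
+13 hours → arrive 6:26 AM UTC on Jun 26.
Flight 2 in UTC: 2:41 AM − 6:30 = 8:11 PM on Jun 25.
+15 hours and 17 minutes → arrive 11:28 AM UTC on Jun 26.
Flight 1 lands earlier by 5 hours 2 minutes.

the first, by 5 hours 2 minutes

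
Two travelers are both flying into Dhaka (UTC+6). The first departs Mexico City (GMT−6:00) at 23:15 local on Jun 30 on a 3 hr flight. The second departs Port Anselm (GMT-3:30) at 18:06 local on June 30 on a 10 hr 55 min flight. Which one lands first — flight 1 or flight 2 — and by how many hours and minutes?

Flight 1 in UTC: 23:15 + 6:00 = 05:15 on Jul 1.
+3 hours → arrive 08:15 UTC on Jul 1.
Flight 2 in UTC: 18:06 + 3:30 = 21:36 on Jun 30.
+10 hours 55 minutes → arrive 08:31 UTC on Jul 1.
Flight 1 lands earlier by 16 minutes.

the first, by 16 minutes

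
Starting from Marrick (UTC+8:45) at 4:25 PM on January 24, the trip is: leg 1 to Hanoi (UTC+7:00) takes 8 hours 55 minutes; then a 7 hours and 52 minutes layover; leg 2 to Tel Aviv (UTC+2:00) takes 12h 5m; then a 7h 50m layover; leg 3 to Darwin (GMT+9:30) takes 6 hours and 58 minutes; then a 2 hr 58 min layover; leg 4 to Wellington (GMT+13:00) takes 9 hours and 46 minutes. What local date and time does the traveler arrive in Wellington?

5:04 AM on January 27

Convert departure to UTC: 4:25 PM − 8:45 = 7:40 AM UTC on Jan 24.
Add 8 hours 55 minutes leg 1 → 4:35 PM UTC.
Add 7 hours and 52 minutes layover in Hanoi → 12:27 AM UTC (Jan 25).
Add 12 hours and 5 minutes leg 2 → 12:32 PM UTC.
Add 7 hours 50 minutes layover in Tel Aviv → 8:22 PM UTC.
Add 6 hours 58 minutes leg 3 → 3:20 AM UTC (Jan 26).
Add 2 hours 58 minutes layover in Darwin → 6:18 AM UTC.
Add 9 hours and 46 minutes leg 4 → 4:04 PM UTC.
Wellington is UTC+13:00, so local arrival = 4:04 PM + 13:00 = 5:04 AM on Jan 27.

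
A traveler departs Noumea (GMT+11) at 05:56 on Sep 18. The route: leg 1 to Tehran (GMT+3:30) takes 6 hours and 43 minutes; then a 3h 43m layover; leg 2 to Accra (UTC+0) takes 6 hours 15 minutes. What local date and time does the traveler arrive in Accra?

11:37 on September 18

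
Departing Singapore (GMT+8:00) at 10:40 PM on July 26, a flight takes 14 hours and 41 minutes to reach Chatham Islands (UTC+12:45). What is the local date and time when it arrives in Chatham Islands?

Convert departure to UTC: 10:40 PM − 8:00 = 2:40 PM UTC on Jul 26.
Add 14 hours and 41 minutes travel time → 5:21 AM UTC (Jul 27).
Chatham Islands is UTC+12:45, so local arrival = 5:21 AM + 12:45 = 6:06 PM on Jul 27.

6:06 PM on Jul 27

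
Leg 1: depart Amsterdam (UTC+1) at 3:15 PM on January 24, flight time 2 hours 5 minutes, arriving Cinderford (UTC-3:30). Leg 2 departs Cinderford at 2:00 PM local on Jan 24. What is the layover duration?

Convert departure to UTC: 3:15 PM − 1:00 = 2:15 PM UTC on Jan 24.
Add 2 hours 5 minutes flight time → 4:20 PM UTC.
Cinderford is UTC−3:30, so local arrival = 4:20 PM − 3:30 = 12:50 PM on Jan 24.
Layover = 2:00 PM − 12:50 PM = 1 hour 10 minutes.

1 hour 10 minutes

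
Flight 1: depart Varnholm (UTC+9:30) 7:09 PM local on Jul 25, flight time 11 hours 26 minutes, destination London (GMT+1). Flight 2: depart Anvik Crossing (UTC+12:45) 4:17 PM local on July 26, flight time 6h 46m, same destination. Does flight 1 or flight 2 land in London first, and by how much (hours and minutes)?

the first, by 13 hours 13 minutes

Flight 1 in UTC: 7:09 PM − 9:30 = 9:39 AM on Jul 25.
+11 hours 26 minutes → arrive 9:05 PM UTC on Jul 25.
Flight 2 in UTC: 4:17 PM − 12:45 = 3:32 AM on Jul 26.
+6 hours and 46 minutes → arrive 10:18 AM UTC on Jul 26.
Flight 1 lands earlier by 13 hours 13 minutes.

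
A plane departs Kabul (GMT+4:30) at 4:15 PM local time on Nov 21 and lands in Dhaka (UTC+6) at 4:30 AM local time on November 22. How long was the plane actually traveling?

Departure in UTC: 4:15 PM − 4:30 = 11:45 AM on Nov 21.
Arrival in UTC: 4:30 AM − 6:00 = 10:30 PM on Nov 21.
Elapsed = 10:30 PM − 11:45 AM = 10 hours 45 minutes.

10 hours 45 minutes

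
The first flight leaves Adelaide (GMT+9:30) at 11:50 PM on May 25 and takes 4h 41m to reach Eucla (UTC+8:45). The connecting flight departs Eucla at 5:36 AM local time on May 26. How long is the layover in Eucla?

1 hour 50 minutes

Convert departure to UTC: 11:50 PM − 9:30 = 2:20 PM UTC on May 25.
Add 4 hours 41 minutes flight time → 7:01 PM UTC.
Eucla is UTC+8:45, so local arrival = 7:01 PM + 8:45 = 3:46 AM on May 26.
Layover = 5:36 AM − 3:46 AM = 1 hour 50 minutes.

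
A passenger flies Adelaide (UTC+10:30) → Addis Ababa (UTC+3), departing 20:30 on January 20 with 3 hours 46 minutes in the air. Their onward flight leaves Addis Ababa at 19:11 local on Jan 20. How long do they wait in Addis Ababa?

Convert departure to UTC: 20:30 − 10:30 = 10:00 UTC on Jan 20.
Add 3 hours and 46 minutes flight time → 13:46 UTC.
Addis Ababa is UTC+3:00, so local arrival = 13:46 + 3:00 = 16:46 on Jan 20.
Layover = 19:11 − 16:46 = 2 hours 25 minutes.

2 hours 25 minutes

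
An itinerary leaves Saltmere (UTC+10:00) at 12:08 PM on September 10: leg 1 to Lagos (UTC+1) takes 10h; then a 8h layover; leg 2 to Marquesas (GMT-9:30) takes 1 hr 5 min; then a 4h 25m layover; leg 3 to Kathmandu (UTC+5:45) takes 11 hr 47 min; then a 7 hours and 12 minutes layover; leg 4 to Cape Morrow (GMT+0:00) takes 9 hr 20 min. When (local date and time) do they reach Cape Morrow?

Convert departure to UTC: 12:08 PM − 10:00 = 2:08 AM UTC on Sep 10.
Add 10 hours leg 1 → 12:08 PM UTC.
Add 8 hours layover in Lagos → 8:08 PM UTC.
Add 1 hour 5 minutes leg 2 → 9:13 PM UTC.
Add 4 hours 25 minutes layover in Marquesas → 1:38 AM UTC (Sep 11).
Add 11 hours and 47 minutes leg 3 → 1:25 PM UTC.
Add 7 hours and 12 minutes layover in Kathmandu → 8:37 PM UTC.
Add 9 hours and 20 minutes leg 4 → 5:57 AM UTC (Sep 12).
Cape Morrow is UTC+0, so local arrival is the same: 5:57 AM on Sep 12.

5:57 AM on September 12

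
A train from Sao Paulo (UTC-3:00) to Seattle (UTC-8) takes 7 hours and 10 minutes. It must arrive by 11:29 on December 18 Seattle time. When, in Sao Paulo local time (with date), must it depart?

09:19 on December 18

Target arrival in UTC: 11:29 + 8:00 = 19:29 on Dec 18.
Subtract 7 hours and 10 minutes → departure 12:19 UTC on Dec 18.
Sao Paulo is UTC−3:00: 12:19 − 3:00 = 09:19 on Dec 18.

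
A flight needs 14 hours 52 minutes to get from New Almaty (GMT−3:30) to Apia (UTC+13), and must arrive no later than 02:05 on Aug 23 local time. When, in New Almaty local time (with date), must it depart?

18:43 on August 21

Target arrival in UTC: 02:05 − 13:00 = 13:05 on Aug 22.
Subtract 14 hours and 52 minutes → departure 22:13 UTC on Aug 21.
New Almaty is UTC−3:30: 22:13 − 3:30 = 18:43 on Aug 21.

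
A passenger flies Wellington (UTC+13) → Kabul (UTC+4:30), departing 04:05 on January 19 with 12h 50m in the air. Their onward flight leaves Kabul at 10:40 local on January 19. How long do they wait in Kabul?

Convert departure to UTC: 04:05 − 13:00 = 15:05 UTC on Jan 18.
Add 12 hours 50 minutes flight time → 03:55 UTC (Jan 19).
Kabul is UTC+4:30, so local arrival = 03:55 + 4:30 = 08:25 on Jan 19.
Layover = 10:40 − 08:25 = 2 hours 15 minutes.

2 hours 15 minutes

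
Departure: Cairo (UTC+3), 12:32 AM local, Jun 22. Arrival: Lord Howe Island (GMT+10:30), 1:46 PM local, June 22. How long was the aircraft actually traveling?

Lord Howe Island is 7:30 ahead of Cairo.
Clock-face elapsed time (ignoring zones) is 13 hours 14 minutes.
Actual elapsed = 13 hours 14 minutes − 7:30 = 5 hours 44 minutes.

5 hours 44 minutes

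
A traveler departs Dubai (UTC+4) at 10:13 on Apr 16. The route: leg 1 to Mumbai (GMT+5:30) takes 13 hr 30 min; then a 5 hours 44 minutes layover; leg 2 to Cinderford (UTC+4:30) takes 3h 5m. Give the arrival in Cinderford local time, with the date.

09:02 on April 17

Convert departure to UTC: 10:13 − 4:00 = 06:13 UTC on Apr 16.
Add 13 hours and 30 minutes leg 1 → 19:43 UTC.
Add 5 hours and 44 minutes layover in Mumbai → 01:27 UTC (Apr 17).
Add 3 hours 5 minutes leg 2 → 04:32 UTC.
Cinderford is UTC+4:30, so local arrival = 04:32 + 4:30 = 09:02 on Apr 17.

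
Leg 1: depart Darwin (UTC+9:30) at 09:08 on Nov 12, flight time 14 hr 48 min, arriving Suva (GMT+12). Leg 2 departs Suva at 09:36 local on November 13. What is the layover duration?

7 hours 10 minutes

Convert departure to UTC: 09:08 − 9:30 = 23:38 UTC on Nov 11.
Add 14 hours 48 minutes flight time → 14:26 UTC (Nov 12).
Suva is UTC+12:00, so local arrival = 14:26 + 12:00 = 02:26 on Nov 13.
Layover = 09:36 − 02:26 = 7 hours 10 minutes.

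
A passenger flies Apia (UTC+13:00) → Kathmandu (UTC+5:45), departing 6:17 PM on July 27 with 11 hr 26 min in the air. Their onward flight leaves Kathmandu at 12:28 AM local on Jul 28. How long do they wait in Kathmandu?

2 hours

Convert departure to UTC: 6:17 PM − 13:00 = 5:17 AM UTC on Jul 27.
Add 11 hours and 26 minutes flight time → 4:43 PM UTC.
Kathmandu is UTC+5:45, so local arrival = 4:43 PM + 5:45 = 10:28 PM on Jul 27.
Layover = 12:28 AM − 10:28 PM (+1 day) = 2 hours.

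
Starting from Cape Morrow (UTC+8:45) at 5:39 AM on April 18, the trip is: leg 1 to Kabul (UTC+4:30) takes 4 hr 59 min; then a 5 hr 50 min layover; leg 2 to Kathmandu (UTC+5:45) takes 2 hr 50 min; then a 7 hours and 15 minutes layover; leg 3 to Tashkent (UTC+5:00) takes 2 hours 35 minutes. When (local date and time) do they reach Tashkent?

1:23 AM on April 19

Convert departure to UTC: 5:39 AM − 8:45 = 8:54 PM UTC on Apr 17.
Add 4 hours and 59 minutes leg 1 → 1:53 AM UTC (Apr 18).
Add 5 hours and 50 minutes layover in Kabul → 7:43 AM UTC.
Add 2 hours 50 minutes leg 2 → 10:33 AM UTC.
Add 7 hours 15 minutes layover in Kathmandu → 5:48 PM UTC.
Add 2 hours 35 minutes leg 3 → 8:23 PM UTC.
Tashkent is UTC+5:00, so local arrival = 8:23 PM + 5:00 = 1:23 AM on Apr 19.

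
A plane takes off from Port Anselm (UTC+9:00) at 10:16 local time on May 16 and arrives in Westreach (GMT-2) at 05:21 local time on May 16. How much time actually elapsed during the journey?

Departure in UTC: 10:16 − 9:00 = 01:16 on May 16.
Arrival in UTC: 05:21 + 2:00 = 07:21 on May 16.
Elapsed = 07:21 − 01:16 = 6 hours 5 minutes.

6 hours 5 minutes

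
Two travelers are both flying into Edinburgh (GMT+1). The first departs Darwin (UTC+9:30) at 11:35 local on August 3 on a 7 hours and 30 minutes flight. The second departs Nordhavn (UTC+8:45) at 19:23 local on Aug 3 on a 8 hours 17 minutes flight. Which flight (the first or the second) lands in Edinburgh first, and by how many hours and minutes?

Flight 1 in UTC: 11:35 − 9:30 = 02:05 on Aug 3.
+7 hours and 30 minutes → arrive 09:35 UTC on Aug 3.
Flight 2 in UTC: 19:23 − 8:45 = 10:38 on Aug 3.
+8 hours 17 minutes → arrive 18:55 UTC on Aug 3.
Flight 1 lands earlier by 9 hours 20 minutes.

the first, by 9 hours 20 minutes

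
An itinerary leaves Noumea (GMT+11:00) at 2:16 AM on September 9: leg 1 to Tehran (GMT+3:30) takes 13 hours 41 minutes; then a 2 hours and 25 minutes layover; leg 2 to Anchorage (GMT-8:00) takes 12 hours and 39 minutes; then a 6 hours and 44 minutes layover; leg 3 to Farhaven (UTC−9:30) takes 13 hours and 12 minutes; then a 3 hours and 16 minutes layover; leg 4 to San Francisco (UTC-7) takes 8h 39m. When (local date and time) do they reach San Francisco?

Convert departure to UTC: 2:16 AM − 11:00 = 3:16 PM UTC on Sep 8.
Add 13 hours 41 minutes leg 1 → 4:57 AM UTC (Sep 9).
Add 2 hours 25 minutes layover in Tehran → 7:22 AM UTC.
Add 12 hours and 39 minutes leg 2 → 8:01 PM UTC.
Add 6 hours 44 minutes layover in Anchorage → 2:45 AM UTC (Sep 10).
Add 13 hours 12 minutes leg 3 → 3:57 PM UTC.
Add 3 hours 16 minutes layover in Farhaven → 7:13 PM UTC.
Add 8 hours and 39 minutes leg 4 → 3:52 AM UTC (Sep 11).
San Francisco is UTC−7:00, so local arrival = 3:52 AM − 7:00 = 8:52 PM on Sep 10.

8:52 PM on Sep 10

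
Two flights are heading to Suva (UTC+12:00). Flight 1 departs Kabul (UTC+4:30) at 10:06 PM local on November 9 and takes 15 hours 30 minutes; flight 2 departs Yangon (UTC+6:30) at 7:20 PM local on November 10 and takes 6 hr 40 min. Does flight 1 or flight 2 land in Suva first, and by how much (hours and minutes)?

the first, by 10 hours 24 minutes

Flight 1 in UTC: 10:06 PM − 4:30 = 5:36 PM on Nov 9.
+15 hours and 30 minutes → arrive 9:06 AM UTC on Nov 10.
Flight 2 in UTC: 7:20 PM − 6:30 = 12:50 PM on Nov 10.
+6 hours and 40 minutes → arrive 7:30 PM UTC on Nov 10.
Flight 1 lands earlier by 10 hours 24 minutes.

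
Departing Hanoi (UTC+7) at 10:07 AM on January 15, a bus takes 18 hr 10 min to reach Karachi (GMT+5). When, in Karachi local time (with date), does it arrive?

Karachi is 2:00 behind Hanoi.
After 18 hours and 10 minutes it is 4:17 AM (Jan 16) in Hanoi.
Shift by the zone difference: 4:17 AM − 2:00 = 2:17 AM on Jan 16 in Karachi.

2:17 AM on January 16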